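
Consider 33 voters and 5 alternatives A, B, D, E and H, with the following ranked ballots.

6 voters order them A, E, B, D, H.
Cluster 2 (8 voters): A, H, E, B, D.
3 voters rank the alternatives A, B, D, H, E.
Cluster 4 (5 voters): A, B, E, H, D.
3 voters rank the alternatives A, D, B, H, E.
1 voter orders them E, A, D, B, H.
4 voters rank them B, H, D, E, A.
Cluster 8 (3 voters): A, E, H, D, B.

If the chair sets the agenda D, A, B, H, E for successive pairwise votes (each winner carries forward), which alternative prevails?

A

Round 1: D vs A — 4–29, A advances.
Round 2: A vs B — 29–4, A advances.
Round 3: A vs H — 29–4, A advances.
Round 4: A vs E — 28–5, A advances.
A survives the agenda.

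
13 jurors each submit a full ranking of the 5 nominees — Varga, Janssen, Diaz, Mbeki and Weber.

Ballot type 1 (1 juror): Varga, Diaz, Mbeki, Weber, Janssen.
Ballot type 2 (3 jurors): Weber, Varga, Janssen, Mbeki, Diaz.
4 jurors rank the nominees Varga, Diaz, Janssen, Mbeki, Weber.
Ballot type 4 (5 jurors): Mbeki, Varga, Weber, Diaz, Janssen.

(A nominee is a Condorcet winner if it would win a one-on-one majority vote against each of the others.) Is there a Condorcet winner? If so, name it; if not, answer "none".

Check each pair by majority over 13 ballots:
Varga–Janssen: Varga 13–0.
Varga–Diaz: Varga 13–0.
Varga vs Mbeki: Varga, 8–5.
Varga vs Weber: Varga, 10–3.
Janssen vs Diaz: Janssen preferred on 3 ballots; Diaz wins 10–3.
Janssen vs Mbeki: Janssen wins 7–6.
Janssen vs Weber: 4 to 9, Weber.
Diaz vs Mbeki: Diaz preferred on 1+4 = 5 ballots; Mbeki wins 8–5.
Diaz vs Weber: Weber wins 8–5.
Mbeki vs Weber: Mbeki is ranked higher on 1+4+5 = 10 ballots, Weber on 3. Mbeki wins 10–3.
Varga beats each of Janssen, Diaz, Mbeki, Weber — Varga is the Condorcet winner.

Varga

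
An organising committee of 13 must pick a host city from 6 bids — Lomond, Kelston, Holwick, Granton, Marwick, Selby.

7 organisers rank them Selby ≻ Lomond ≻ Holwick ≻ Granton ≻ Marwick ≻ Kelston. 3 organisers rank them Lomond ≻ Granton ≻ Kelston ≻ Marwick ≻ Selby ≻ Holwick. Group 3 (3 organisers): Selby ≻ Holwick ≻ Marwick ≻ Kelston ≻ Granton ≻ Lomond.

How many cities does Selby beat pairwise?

Selby against each rival (13 organisers):
Selby vs Lomond: 7+3 = 10 for Selby, 3 for Lomond — Selby by 10–3.
Selby vs Kelston: 7+3 = 10 for Selby, 3 for Kelston — Selby by 10–3.
Selby vs Holwick: Selby, 13–0.
Selby vs Granton: Selby is ranked higher on 7+3 = 10 ballots, Granton on 3. Selby wins 10–3.
Selby vs Marwick: Selby wins 10–3.
Selby beats Lomond, Kelston, Holwick, Granton, Marwick — 5 pairwise wins.

5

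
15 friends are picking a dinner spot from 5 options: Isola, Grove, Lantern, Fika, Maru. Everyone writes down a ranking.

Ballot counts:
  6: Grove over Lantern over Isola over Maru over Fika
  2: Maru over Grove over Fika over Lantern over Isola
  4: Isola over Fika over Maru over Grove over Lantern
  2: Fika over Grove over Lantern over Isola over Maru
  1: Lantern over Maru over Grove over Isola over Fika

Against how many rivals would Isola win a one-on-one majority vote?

Isola against each rival (15 friends):
Isola vs Grove: Grove, 11–4.
Isola vs Lantern: Lantern wins 11–4.
Isola vs Fika: 6+4+1 = 11 for Isola, 4 for Fika — Isola by 11–4.
Isola vs Maru: Isola, 12–3.
Isola beats Fika, Maru; loses to Grove, Lantern — 2 pairwise wins.

2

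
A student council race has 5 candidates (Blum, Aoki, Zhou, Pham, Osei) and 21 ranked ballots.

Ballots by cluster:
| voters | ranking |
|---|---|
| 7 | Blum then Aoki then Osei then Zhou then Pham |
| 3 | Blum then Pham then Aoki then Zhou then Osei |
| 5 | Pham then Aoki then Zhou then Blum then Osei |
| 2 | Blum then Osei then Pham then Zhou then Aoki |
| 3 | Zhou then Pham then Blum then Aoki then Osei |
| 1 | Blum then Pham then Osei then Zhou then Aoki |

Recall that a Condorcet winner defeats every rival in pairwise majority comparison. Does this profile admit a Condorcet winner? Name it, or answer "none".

Blum

Head-to-head results (21 voters):
Blum vs Aoki: 7+3+2+3+1 = 16 for Blum, 5 for Aoki — Blum by 16–5.
Blum vs Zhou: Blum preferred on 7+3+2+1 = 13 ballots; Blum wins 13–8.
Blum vs Pham: Blum is ranked higher on 7+3+2+1 = 13 ballots, Pham on 8. Blum wins 13–8.
Blum vs Osei: Blum preferred on 7+3+5+2+3+1 = 21 ballots; Blum wins 21–0.
Aoki vs Zhou: Aoki is ranked higher on 7+3+5 = 15 ballots, Zhou on 6. Aoki wins 15–6.
Aoki vs Pham: 7 for Aoki, 14 for Pham — Pham by 14–7.
Aoki vs Osei: 7+3+5+3 = 18 for Aoki, 3 for Osei — Aoki by 18–3.
Zhou vs Pham: Zhou is ranked higher on 7+3 = 10 ballots, Pham on 11. Pham wins 11–10.
Zhou vs Osei: Zhou preferred on 3+5+3 = 11 ballots; Zhou wins 11–10.
Pham vs Osei: 3+5+3+1 = 12 for Pham, 9 for Osei — Pham by 12–9.
Blum defeats every rival head-to-head and is the Condorcet winner.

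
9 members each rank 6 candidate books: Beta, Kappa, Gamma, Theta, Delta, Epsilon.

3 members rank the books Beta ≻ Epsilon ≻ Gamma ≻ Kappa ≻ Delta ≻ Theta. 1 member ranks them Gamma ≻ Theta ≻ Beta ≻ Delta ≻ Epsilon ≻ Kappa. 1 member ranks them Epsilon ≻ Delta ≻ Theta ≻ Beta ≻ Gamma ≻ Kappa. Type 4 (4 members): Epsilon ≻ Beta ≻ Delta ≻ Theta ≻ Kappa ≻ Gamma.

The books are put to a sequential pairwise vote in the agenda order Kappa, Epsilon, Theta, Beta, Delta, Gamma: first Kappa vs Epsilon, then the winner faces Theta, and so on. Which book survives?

Epsilon

Round 1: Kappa vs Epsilon — 0–9, Epsilon advances.
Round 2: Epsilon vs Theta — 8–1, Epsilon advances.
Round 3: Epsilon vs Beta — 5–4, Epsilon advances.
Round 4: Epsilon vs Delta — 8–1, Epsilon advances.
Round 5: Epsilon vs Gamma — 8–1, Epsilon advances.
The agenda winner is Epsilon.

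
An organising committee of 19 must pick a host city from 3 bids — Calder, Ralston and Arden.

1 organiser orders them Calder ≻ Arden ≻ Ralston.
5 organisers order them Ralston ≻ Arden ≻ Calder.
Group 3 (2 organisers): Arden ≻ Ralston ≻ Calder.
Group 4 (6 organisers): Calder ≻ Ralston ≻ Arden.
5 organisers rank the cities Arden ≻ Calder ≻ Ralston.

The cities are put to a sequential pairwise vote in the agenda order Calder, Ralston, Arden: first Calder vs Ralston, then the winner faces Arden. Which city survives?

Arden

Round 1: Calder vs Ralston — 12–7, Calder advances.
Round 2: Calder vs Arden — 7–12, Arden advances.
The agenda winner is Arden.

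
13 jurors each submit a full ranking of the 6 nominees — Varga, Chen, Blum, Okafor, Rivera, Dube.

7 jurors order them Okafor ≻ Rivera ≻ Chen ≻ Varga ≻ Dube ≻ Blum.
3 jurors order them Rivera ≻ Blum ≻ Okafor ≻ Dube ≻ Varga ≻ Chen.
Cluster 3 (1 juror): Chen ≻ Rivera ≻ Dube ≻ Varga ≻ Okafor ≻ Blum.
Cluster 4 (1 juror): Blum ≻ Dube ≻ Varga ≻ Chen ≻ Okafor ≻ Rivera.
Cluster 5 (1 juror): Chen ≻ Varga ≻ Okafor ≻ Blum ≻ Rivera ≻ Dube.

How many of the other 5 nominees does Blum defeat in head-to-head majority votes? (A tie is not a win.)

0

Blum against each rival (13 jurors):
Blum vs Varga: Varga wins 9–4.
Blum vs Chen: Blum preferred on 3+1 = 4 ballots; Chen wins 9–4.
Blum vs Okafor: Blum is ranked higher on 3+1 = 4 ballots, Okafor on 9. Okafor wins 9–4.
Blum–Rivera: Rivera 11–2.
Blum vs Dube: Blum is ranked higher on 3+1+1 = 5 ballots, Dube on 8. Dube wins 8–5.
Blum beats no one; loses to Varga, Chen, Okafor, Rivera, Dube — 0 pairwise wins.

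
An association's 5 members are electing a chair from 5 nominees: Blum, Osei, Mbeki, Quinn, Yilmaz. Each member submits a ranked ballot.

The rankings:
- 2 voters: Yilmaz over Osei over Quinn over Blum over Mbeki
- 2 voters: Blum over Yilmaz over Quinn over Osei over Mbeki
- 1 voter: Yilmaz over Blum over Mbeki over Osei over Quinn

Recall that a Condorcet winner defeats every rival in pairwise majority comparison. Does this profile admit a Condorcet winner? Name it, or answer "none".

Yilmaz

Pairwise majorities:
Blum vs Osei: Blum wins 3–2.
Blum–Mbeki: Blum 5–0.
Blum vs Quinn: Blum wins 3–2.
Blum vs Yilmaz: Yilmaz, 3–2.
Osei–Mbeki: Osei 4–1.
Osei vs Quinn: Osei wins 3–2.
Osei–Yilmaz: Yilmaz 5–0.
Mbeki vs Quinn: Quinn wins 4–1.
Mbeki vs Yilmaz: Yilmaz, 5–0.
Quinn vs Yilmaz: Yilmaz wins 5–0.
Only Yilmaz has no losses; Yilmaz is the Condorcet winner.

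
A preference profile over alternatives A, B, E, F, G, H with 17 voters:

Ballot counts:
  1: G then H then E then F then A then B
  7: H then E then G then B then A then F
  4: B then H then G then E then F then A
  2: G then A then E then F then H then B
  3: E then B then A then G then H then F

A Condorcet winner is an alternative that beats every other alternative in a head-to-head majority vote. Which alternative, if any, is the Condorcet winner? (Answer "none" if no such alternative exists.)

Pairwise majorities:
A vs B: A is ranked higher on 1+2 = 3 ballots, B on 14. B wins 14–3.
A vs E: 2 for A, 15 for E — E by 15–2.
A vs F: A, 12–5.
A vs G: G, 14–3.
A vs H: 5 to 12, H.
B vs E: 4 for B, 13 for E — E by 13–4.
B vs F: 14 to 3, B.
B–G: G 10–7.
B vs H: H wins 10–7.
E–F: E 17–0.
E–G: E 10–7.
E vs H: H wins 12–5.
F–G: G 17–0.
F vs H: 2 to 15, H.
G vs H: G preferred on 1+2+3 = 6 ballots; H wins 11–6.
H wins every pairwise contest, so H is the Condorcet winner.

H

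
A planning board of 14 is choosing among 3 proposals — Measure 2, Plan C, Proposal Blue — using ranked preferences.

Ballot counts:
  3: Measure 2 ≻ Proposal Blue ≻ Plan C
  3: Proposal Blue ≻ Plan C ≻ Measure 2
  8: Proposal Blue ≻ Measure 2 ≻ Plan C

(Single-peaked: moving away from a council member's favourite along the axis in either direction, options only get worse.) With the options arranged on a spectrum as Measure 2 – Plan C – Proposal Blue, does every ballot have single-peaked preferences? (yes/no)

Axis positions: Measure 2=1, Plan C=2, Proposal Blue=3.
Faction 1: ranking walks positions 1-3-2; Proposal Blue is ranked above Plan C even though Plan C lies between Proposal Blue and the peak Measure 2 on the axis — preferences dip and rise again. Not single-peaked.
Faction 2 (peak Proposal Blue at position 3): ranking walks positions 3-2-1, expanding outward from the peak — single-peaked.
Faction 3: ranking walks positions 3-1-2; Measure 2 is ranked above Plan C even though Plan C lies between Measure 2 and the peak Proposal Blue on the axis — preferences dip and rise again. Not single-peaked.
Faction 1 violates single-peakedness, so the profile is not single-peaked on this axis.

no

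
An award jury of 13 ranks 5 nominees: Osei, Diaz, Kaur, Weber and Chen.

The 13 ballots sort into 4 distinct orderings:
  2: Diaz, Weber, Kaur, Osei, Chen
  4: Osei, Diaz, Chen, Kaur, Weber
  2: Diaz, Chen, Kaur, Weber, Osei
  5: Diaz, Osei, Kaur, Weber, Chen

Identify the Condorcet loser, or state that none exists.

Chen

Pairwise majorities:
Osei vs Diaz: 4 to 9, Diaz.
Osei–Kaur: Osei 9–4.
Osei vs Weber: 9 to 4, Osei.
Osei vs Chen: 11 to 2, Osei.
Diaz vs Kaur: 2+4+2+5 = 13 for Diaz, 0 for Kaur — Diaz by 13–0.
Diaz vs Weber: Diaz, 13–0.
Diaz–Chen: Diaz 13–0.
Kaur vs Weber: Kaur preferred on 4+2+5 = 11 ballots; Kaur wins 11–2.
Kaur vs Chen: Kaur wins 7–6.
Weber vs Chen: Weber is ranked higher on 2+5 = 7 ballots, Chen on 6. Weber wins 7–6.
Chen is beaten in every head-to-head and is the Condorcet loser.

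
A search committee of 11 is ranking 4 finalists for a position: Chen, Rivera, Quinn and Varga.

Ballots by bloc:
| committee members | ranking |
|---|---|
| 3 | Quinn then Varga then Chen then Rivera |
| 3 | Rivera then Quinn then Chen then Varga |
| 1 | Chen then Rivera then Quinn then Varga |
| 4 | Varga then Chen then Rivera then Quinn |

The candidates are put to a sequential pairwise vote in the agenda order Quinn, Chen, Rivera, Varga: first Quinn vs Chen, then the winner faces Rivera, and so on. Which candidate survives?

Varga

Round 1: Quinn vs Chen — 6–5, Quinn advances.
Round 2: Quinn vs Rivera — 3–8, Rivera advances.
Round 3: Rivera vs Varga — 4–7, Varga advances.
The agenda winner is Varga.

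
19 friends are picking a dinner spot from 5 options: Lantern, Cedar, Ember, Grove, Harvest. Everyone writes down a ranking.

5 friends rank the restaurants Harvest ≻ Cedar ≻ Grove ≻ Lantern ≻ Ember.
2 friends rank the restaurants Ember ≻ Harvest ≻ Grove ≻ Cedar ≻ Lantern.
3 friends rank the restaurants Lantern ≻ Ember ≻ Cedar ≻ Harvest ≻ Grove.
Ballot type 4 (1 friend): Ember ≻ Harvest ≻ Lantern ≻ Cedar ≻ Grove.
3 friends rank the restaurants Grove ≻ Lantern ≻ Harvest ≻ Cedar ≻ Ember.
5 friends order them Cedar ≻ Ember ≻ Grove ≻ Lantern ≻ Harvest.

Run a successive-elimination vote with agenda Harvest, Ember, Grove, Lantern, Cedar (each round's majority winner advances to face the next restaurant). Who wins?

Cedar

Round 1: Harvest vs Ember — 8–11, Ember advances.
Round 2: Ember vs Grove — 11–8, Ember advances.
Round 3: Ember vs Lantern — 8–11, Lantern advances.
Round 4: Lantern vs Cedar — 7–12, Cedar advances.
The agenda winner is Cedar.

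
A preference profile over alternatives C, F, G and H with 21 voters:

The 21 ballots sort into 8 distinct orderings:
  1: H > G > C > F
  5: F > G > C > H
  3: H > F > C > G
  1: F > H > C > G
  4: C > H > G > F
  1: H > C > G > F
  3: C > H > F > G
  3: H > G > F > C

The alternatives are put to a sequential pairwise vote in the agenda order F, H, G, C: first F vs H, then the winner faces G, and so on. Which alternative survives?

C

Round 1: F vs H — 6–15, H advances.
Round 2: H vs G — 16–5, H advances.
Round 3: H vs C — 9–12, C advances.
The agenda winner is C.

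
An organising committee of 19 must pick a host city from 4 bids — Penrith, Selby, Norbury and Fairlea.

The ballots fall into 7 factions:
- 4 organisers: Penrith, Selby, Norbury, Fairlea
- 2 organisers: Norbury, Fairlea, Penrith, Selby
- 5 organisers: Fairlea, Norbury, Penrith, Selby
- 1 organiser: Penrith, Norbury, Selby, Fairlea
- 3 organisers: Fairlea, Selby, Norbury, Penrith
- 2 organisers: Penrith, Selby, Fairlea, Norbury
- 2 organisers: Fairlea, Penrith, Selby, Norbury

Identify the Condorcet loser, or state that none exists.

none

Pairwise majorities:
Penrith vs Selby: 16 to 3, Penrith.
Penrith–Norbury: Norbury 10–9.
Penrith vs Fairlea: Fairlea wins 12–7.
Selby–Norbury: Selby 11–8.
Selby–Fairlea: Fairlea 12–7.
Norbury–Fairlea: Fairlea 12–7.
Each city has at least one pairwise win (Penrith beats Selby; Selby beats Norbury; Norbury beats Penrith; Fairlea beats Penrith) — no Condorcet loser.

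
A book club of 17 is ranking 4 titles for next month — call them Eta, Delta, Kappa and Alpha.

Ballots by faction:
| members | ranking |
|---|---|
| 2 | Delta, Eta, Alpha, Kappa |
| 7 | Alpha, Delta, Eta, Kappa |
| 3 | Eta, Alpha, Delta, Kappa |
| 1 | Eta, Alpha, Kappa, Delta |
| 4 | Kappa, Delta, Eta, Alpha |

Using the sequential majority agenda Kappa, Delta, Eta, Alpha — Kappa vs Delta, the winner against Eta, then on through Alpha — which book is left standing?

Round 1: Kappa vs Delta — 5–12, Delta advances.
Round 2: Delta vs Eta — 13–4, Delta advances.
Round 3: Delta vs Alpha — 6–11, Alpha advances.
Alpha survives the agenda.

Alpha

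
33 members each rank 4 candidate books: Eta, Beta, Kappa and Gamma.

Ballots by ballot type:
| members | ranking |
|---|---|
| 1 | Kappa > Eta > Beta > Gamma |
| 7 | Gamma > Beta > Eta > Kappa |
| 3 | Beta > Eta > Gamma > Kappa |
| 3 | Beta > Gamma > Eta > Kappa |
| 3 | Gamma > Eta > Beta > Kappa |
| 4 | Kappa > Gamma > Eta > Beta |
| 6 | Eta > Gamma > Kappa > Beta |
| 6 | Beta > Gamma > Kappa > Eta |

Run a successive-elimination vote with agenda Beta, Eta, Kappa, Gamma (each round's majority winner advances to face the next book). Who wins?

Gamma

Round 1: Beta vs Eta — 19–14, Beta advances.
Round 2: Beta vs Kappa — 22–11, Beta advances.
Round 3: Beta vs Gamma — 13–20, Gamma advances.
Gamma survives the agenda.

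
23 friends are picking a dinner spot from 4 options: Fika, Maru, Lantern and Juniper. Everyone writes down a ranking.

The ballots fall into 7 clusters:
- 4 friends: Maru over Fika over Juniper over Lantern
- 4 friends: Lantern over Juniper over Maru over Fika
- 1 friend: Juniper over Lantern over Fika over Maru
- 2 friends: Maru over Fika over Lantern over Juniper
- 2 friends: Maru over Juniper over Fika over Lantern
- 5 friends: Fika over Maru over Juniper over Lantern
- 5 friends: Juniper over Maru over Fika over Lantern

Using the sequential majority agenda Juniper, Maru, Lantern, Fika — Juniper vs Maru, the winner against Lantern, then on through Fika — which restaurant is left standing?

Round 1: Juniper vs Maru — 10–13, Maru advances.
Round 2: Maru vs Lantern — 18–5, Maru advances.
Round 3: Maru vs Fika — 17–6, Maru advances.
Maru survives the agenda.

Maru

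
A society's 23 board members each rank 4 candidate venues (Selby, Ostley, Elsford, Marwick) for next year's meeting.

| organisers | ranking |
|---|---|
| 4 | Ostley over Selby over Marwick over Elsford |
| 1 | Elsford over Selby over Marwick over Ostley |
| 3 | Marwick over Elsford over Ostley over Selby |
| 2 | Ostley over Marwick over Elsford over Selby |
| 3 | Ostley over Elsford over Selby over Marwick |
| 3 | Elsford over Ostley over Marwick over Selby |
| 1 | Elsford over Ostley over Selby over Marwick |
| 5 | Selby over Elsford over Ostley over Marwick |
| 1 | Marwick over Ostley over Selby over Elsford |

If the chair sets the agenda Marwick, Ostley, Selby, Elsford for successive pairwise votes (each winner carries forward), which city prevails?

Round 1: Marwick vs Ostley — 5–18, Ostley advances.
Round 2: Ostley vs Selby — 17–6, Ostley advances.
Round 3: Ostley vs Elsford — 10–13, Elsford advances.
The agenda winner is Elsford.

Elsford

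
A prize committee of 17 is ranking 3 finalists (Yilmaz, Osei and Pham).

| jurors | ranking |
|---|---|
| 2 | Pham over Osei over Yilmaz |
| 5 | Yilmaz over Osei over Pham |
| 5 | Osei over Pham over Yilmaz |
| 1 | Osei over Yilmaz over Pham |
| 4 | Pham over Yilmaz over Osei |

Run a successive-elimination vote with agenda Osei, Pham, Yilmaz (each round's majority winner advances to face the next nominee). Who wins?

Yilmaz

Round 1: Osei vs Pham — 11–6, Osei advances.
Round 2: Osei vs Yilmaz — 8–9, Yilmaz advances.
Yilmaz survives the agenda.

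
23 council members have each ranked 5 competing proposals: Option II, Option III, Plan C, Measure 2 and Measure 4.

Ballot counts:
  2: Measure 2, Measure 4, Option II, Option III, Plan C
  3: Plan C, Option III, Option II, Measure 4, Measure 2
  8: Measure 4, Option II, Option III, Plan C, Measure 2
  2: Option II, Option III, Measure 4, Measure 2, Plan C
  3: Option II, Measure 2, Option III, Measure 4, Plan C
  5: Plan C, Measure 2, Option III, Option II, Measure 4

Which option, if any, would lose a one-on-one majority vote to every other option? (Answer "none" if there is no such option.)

Pairwise majorities:
Option II vs Option III: Option II, 15–8.
Option II vs Plan C: Option II is ranked higher on 2+8+2+3 = 15 ballots, Plan C on 8. Option II wins 15–8.
Option II vs Measure 2: Option II wins 16–7.
Option II vs Measure 4: Option II, 13–10.
Option III vs Plan C: 2+8+2+3 = 15 for Option III, 8 for Plan C — Option III by 15–8.
Option III–Measure 2: Option III 13–10.
Option III vs Measure 4: Option III preferred on 3+2+3+5 = 13 ballots; Option III wins 13–10.
Plan C vs Measure 2: Plan C wins 16–7.
Plan C vs Measure 4: Plan C is ranked higher on 3+5 = 8 ballots, Measure 4 on 15. Measure 4 wins 15–8.
Measure 2 vs Measure 4: Measure 2 is ranked higher on 2+3+5 = 10 ballots, Measure 4 on 13. Measure 4 wins 13–10.
Measure 2 is beaten in every head-to-head and is the Condorcet loser.

Measure 2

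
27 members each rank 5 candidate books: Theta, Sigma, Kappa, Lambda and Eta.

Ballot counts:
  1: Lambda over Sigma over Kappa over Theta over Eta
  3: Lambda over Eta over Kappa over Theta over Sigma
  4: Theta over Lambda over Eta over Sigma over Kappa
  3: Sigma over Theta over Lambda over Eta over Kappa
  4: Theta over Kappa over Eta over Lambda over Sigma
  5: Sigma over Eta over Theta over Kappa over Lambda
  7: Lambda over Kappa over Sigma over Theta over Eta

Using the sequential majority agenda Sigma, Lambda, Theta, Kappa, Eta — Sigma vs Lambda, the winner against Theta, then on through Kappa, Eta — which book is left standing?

Theta

Round 1: Sigma vs Lambda — 8–19, Lambda advances.
Round 2: Lambda vs Theta — 11–16, Theta advances.
Round 3: Theta vs Kappa — 16–11, Theta advances.
Round 4: Theta vs Eta — 19–8, Theta advances.
Theta survives the agenda.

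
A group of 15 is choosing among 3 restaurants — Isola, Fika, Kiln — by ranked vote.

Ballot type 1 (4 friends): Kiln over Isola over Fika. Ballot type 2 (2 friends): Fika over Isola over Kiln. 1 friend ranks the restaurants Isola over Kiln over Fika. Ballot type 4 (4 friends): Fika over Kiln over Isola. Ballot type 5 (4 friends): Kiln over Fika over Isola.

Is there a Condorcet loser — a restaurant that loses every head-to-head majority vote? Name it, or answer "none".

Isola

Pairwise majorities:
Isola vs Fika: Fika wins 10–5.
Isola vs Kiln: Kiln wins 12–3.
Fika–Kiln: Kiln 9–6.
Only Isola has no wins; Isola is the Condorcet loser.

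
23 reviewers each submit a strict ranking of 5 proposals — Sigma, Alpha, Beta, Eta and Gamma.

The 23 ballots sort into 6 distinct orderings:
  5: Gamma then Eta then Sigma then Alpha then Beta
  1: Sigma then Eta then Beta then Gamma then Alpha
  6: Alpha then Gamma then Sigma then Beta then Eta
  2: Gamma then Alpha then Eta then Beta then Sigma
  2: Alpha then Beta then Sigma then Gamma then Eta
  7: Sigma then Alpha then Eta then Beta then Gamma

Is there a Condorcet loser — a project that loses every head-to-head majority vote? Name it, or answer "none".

Beta

Head-to-head results (23 reviewers):
Sigma vs Alpha: 5+1+7 = 13 for Sigma, 10 for Alpha — Sigma by 13–10.
Sigma vs Beta: Sigma, 19–4.
Sigma–Eta: Sigma 16–7.
Sigma vs Gamma: Sigma preferred on 1+2+7 = 10 ballots; Gamma wins 13–10.
Alpha vs Beta: Alpha preferred on 5+6+2+2+7 = 22 ballots; Alpha wins 22–1.
Alpha vs Eta: Alpha preferred on 6+2+2+7 = 17 ballots; Alpha wins 17–6.
Alpha vs Gamma: 15 to 8, Alpha.
Beta vs Eta: 8 to 15, Eta.
Beta vs Gamma: Gamma wins 13–10.
Eta vs Gamma: 8 to 15, Gamma.
Only Beta has no wins; Beta is the Condorcet loser.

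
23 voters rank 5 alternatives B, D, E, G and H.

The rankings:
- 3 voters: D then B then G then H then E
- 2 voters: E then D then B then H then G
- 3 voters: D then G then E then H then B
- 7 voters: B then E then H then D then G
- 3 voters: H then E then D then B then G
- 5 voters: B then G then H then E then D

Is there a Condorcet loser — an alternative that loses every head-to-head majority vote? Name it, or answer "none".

G

Pairwise majorities:
B vs D: 12 to 11, B.
B vs E: B, 15–8.
B vs G: 20 to 3, B.
B–H: B 17–6.
D vs E: D preferred on 3+3 = 6 ballots; E wins 17–6.
D vs G: D preferred on 3+2+3+7+3 = 18 ballots; D wins 18–5.
D vs H: H, 15–8.
E vs G: E is ranked higher on 2+7+3 = 12 ballots, G on 11. E wins 12–11.
E vs H: E, 12–11.
G–H: H 12–11.
G loses to every other alternative — it is the Condorcet loser.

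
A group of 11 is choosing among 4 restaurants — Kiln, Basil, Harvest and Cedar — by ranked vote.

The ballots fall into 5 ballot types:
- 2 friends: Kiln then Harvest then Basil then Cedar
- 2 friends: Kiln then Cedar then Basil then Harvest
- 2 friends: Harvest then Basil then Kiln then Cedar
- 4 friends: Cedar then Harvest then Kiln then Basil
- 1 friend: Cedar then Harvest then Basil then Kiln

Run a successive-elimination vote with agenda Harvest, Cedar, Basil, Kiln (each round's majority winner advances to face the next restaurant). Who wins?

Kiln

Round 1: Harvest vs Cedar — 4–7, Cedar advances.
Round 2: Cedar vs Basil — 7–4, Cedar advances.
Round 3: Cedar vs Kiln — 5–6, Kiln advances.
Kiln survives the agenda.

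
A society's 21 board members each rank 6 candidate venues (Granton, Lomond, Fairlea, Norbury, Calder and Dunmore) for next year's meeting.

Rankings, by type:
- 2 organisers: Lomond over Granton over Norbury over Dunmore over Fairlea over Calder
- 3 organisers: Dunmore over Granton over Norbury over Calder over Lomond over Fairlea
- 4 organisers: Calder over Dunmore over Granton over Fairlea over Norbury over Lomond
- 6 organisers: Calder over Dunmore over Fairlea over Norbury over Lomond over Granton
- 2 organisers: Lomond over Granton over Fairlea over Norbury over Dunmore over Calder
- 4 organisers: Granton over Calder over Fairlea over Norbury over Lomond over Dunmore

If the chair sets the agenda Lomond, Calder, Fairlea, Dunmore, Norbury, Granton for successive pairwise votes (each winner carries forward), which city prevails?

Round 1: Lomond vs Calder — 4–17, Calder advances.
Round 2: Calder vs Fairlea — 17–4, Calder advances.
Round 3: Calder vs Dunmore — 14–7, Calder advances.
Round 4: Calder vs Norbury — 14–7, Calder advances.
Round 5: Calder vs Granton — 10–11, Granton advances.
Granton survives the agenda.

Granton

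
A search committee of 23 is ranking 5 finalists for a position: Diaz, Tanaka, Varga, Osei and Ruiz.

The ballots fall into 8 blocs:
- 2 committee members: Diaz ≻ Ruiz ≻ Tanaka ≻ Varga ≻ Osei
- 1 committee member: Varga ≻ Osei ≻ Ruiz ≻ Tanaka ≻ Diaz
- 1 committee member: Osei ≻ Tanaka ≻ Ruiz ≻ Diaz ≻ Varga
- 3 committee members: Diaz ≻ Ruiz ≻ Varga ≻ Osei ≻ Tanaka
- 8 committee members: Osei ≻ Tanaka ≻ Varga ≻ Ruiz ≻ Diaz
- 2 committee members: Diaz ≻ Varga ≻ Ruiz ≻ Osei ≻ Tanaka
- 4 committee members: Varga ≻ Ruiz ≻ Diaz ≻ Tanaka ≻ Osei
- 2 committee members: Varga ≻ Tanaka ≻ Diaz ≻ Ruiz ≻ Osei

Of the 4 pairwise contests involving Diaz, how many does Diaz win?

Diaz against each rival (23 committee members):
Diaz–Tanaka: Tanaka 12–11.
Diaz–Varga: Varga 15–8.
Diaz vs Osei: Diaz wins 13–10.
Diaz vs Ruiz: Diaz is ranked higher on 2+3+2+2 = 9 ballots, Ruiz on 14. Ruiz wins 14–9.
Diaz beats Osei; loses to Tanaka, Varga, Ruiz — 1 pairwise win.

1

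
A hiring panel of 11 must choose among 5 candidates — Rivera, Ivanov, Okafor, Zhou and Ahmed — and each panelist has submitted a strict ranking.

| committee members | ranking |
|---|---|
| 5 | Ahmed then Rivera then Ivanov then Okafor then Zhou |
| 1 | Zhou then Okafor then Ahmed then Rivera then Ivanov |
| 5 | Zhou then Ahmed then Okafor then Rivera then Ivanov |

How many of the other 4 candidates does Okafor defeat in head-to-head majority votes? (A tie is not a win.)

Okafor against each rival (11 committee members):
Okafor–Rivera: Okafor 6–5.
Okafor vs Ivanov: Okafor preferred on 1+5 = 6 ballots; Okafor wins 6–5.
Okafor vs Zhou: Okafor preferred on 5 ballots; Zhou wins 6–5.
Okafor vs Ahmed: Okafor preferred on 1 ballot; Ahmed wins 10–1.
Okafor beats Rivera, Ivanov; loses to Zhou, Ahmed — 2 pairwise wins.

2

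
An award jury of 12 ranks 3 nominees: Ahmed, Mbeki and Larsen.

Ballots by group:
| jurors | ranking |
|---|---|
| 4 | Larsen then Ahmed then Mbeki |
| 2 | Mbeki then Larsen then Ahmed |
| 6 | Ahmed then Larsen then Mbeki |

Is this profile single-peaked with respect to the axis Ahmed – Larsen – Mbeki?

Axis positions: Ahmed=1, Larsen=2, Mbeki=3.
Group 1 (peak Larsen at position 2): ranking walks positions 2-1-3, expanding outward from the peak — single-peaked.
Group 2 (peak Mbeki at position 3): ranking walks positions 3-2-1, expanding outward from the peak — single-peaked.
Group 3 (peak Ahmed at position 1): ranking walks positions 1-2-3, expanding outward from the peak — single-peaked.
Every ranking is single-peaked on this axis.

yes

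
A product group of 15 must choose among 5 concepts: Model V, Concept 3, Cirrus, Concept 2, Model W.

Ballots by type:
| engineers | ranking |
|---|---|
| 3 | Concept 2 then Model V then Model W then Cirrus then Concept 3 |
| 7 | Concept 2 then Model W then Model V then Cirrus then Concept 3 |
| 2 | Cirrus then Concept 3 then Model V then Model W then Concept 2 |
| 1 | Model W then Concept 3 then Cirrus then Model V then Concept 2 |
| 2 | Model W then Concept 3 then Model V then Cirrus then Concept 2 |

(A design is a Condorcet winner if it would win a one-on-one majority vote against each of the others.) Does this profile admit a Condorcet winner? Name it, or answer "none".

Head-to-head results (15 engineers):
Model V vs Concept 3: Model V, 10–5.
Model V vs Cirrus: Model V, 12–3.
Model V vs Concept 2: Concept 2, 10–5.
Model V–Model W: Model W 10–5.
Concept 3 vs Cirrus: Cirrus wins 12–3.
Concept 3 vs Concept 2: Concept 2 wins 10–5.
Concept 3–Model W: Model W 13–2.
Cirrus vs Concept 2: Concept 2 wins 10–5.
Cirrus vs Model W: Model W, 13–2.
Concept 2 vs Model W: Concept 2 wins 10–5.
Concept 2 defeats every rival head-to-head and is the Condorcet winner.

Concept 2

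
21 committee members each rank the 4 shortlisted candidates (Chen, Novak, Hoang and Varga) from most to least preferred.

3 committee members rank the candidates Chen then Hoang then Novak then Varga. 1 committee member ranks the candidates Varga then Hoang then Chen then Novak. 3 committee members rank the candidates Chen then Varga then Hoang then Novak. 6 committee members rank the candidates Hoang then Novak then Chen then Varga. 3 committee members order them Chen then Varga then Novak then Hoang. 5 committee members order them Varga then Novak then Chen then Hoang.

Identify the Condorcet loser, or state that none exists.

Pairwise majorities:
Chen vs Novak: 10 to 11, Novak.
Chen vs Hoang: Chen is ranked higher on 3+3+3+5 = 14 ballots, Hoang on 7. Chen wins 14–7.
Chen vs Varga: Chen, 15–6.
Novak–Hoang: Hoang 13–8.
Novak vs Varga: 3+6 = 9 for Novak, 12 for Varga — Varga by 12–9.
Hoang–Varga: Varga 12–9.
Each candidate has at least one pairwise win (Chen beats Hoang; Novak beats Chen; Hoang beats Novak; Varga beats Novak) — no Condorcet loser.

none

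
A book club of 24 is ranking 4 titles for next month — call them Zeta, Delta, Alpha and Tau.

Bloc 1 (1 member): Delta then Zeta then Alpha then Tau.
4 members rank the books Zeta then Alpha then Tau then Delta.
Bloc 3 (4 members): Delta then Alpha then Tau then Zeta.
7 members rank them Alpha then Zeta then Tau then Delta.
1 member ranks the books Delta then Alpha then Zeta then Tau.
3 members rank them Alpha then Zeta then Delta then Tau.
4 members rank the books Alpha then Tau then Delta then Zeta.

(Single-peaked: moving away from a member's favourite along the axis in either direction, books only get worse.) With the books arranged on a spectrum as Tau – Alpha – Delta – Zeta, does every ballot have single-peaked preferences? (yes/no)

no

Axis positions: Tau=1, Alpha=2, Delta=3, Zeta=4.
Bloc 1 (peak Delta at position 3): ranking walks positions 3-4-2-1, expanding outward from the peak — single-peaked.
Bloc 2: ranking walks positions 4-2-1-3; Alpha is ranked above Delta even though Delta lies between Alpha and the peak Zeta on the axis — preferences dip and rise again. Not single-peaked.
Bloc 3 (peak Delta at position 3): ranking walks positions 3-2-1-4, expanding outward from the peak — single-peaked.
Bloc 4: ranking walks positions 2-4-1-3; Zeta is ranked above Delta even though Delta lies between Zeta and the peak Alpha on the axis — preferences dip and rise again. Not single-peaked.
Bloc 5 (peak Delta at position 3): ranking walks positions 3-2-4-1, expanding outward from the peak — single-peaked.
Bloc 6: ranking walks positions 2-4-3-1; Zeta is ranked above Delta even though Delta lies between Zeta and the peak Alpha on the axis — preferences dip and rise again. Not single-peaked.
Bloc 7 (peak Alpha at position 2): ranking walks positions 2-1-3-4, expanding outward from the peak — single-peaked.
Bloc 2 violates single-peakedness, so the profile is not single-peaked on this axis.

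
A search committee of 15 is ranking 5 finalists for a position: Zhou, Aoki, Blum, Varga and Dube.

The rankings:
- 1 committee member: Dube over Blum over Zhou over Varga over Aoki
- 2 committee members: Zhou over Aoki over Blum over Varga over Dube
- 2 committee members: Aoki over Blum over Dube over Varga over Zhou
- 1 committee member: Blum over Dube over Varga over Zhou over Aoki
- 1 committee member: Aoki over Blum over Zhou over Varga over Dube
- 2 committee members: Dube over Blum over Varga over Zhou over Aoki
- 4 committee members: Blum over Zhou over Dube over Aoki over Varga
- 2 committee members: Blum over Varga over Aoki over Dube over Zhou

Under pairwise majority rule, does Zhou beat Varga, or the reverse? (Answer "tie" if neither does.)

Zhou

Ballots ranking Zhou above Varga: 1 + 2 + 1 + 4 = 8.
Ballots ranking Varga above Zhou: 15 − 8 = 7.
Zhou wins the head-to-head 8–7.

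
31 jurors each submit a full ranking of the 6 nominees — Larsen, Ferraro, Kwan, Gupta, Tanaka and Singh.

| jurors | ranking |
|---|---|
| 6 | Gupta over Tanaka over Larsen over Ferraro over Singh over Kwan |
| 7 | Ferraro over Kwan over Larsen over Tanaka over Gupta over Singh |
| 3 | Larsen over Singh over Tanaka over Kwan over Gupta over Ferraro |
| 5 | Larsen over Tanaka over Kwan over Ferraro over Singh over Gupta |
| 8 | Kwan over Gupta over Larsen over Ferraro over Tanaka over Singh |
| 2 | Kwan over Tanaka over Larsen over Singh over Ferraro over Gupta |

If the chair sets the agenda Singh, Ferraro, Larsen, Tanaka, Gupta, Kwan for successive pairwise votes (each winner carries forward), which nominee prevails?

Kwan

Round 1: Singh vs Ferraro — 5–26, Ferraro advances.
Round 2: Ferraro vs Larsen — 7–24, Larsen advances.
Round 3: Larsen vs Tanaka — 23–8, Larsen advances.
Round 4: Larsen vs Gupta — 17–14, Larsen advances.
Round 5: Larsen vs Kwan — 14–17, Kwan advances.
Kwan survives the agenda.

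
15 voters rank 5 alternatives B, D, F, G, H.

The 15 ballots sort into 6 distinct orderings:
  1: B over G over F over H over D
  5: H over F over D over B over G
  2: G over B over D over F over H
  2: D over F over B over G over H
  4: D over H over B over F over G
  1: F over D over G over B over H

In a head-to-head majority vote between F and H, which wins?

Ballots ranking F above H: 1 + 2 + 2 + 1 = 6.
Ballots ranking H above F: 15 − 6 = 9.
H wins the head-to-head 9–6.

H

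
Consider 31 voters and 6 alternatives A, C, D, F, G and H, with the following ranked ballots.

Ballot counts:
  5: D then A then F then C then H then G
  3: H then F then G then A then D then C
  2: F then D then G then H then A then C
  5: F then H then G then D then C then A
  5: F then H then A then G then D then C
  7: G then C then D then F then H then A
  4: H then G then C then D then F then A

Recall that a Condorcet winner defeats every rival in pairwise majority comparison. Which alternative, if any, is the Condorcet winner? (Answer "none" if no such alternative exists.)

Head-to-head results (31 voters):
A vs C: A is ranked higher on 5+3+2+5 = 15 ballots, C on 16. C wins 16–15.
A vs D: A preferred on 3+5 = 8 ballots; D wins 23–8.
A vs F: A is ranked higher on 5 ballots, F on 26. F wins 26–5.
A vs G: A is ranked higher on 5+5 = 10 ballots, G on 21. G wins 21–10.
A vs H: 5 for A, 26 for H — H by 26–5.
C vs D: 11 to 20, D.
C vs F: C preferred on 7+4 = 11 ballots; F wins 20–11.
C vs G: C preferred on 5 ballots; G wins 26–5.
C vs H: 5+7 = 12 for C, 19 for H — H by 19–12.
D vs F: 5+7+4 = 16 for D, 15 for F — D by 16–15.
D vs G: 7 to 24, G.
D vs H: 5+2+7 = 14 for D, 17 for H — H by 17–14.
F vs G: 5+3+2+5+5 = 20 for F, 11 for G — F by 20–11.
F vs H: F preferred on 5+2+5+5+7 = 24 ballots; F wins 24–7.
G vs H: 2+7 = 9 for G, 22 for H — H by 22–9.
Every alternative loses at least once (A loses to C; C loses to D; D loses to G; F loses to D; G loses to F; H loses to F). The majority relation contains the cycle D > F > G > D, so there is no Condorcet winner.

none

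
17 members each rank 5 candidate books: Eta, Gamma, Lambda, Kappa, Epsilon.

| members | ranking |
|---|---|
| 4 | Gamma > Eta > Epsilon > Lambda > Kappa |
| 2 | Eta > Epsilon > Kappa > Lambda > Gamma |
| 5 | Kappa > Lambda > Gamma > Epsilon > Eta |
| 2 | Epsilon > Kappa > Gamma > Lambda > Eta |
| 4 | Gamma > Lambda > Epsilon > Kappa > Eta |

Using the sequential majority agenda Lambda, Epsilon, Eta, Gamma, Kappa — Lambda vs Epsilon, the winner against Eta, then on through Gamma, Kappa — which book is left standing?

Kappa

Round 1: Lambda vs Epsilon — 9–8, Lambda advances.
Round 2: Lambda vs Eta — 11–6, Lambda advances.
Round 3: Lambda vs Gamma — 7–10, Gamma advances.
Round 4: Gamma vs Kappa — 8–9, Kappa advances.
The agenda winner is Kappa.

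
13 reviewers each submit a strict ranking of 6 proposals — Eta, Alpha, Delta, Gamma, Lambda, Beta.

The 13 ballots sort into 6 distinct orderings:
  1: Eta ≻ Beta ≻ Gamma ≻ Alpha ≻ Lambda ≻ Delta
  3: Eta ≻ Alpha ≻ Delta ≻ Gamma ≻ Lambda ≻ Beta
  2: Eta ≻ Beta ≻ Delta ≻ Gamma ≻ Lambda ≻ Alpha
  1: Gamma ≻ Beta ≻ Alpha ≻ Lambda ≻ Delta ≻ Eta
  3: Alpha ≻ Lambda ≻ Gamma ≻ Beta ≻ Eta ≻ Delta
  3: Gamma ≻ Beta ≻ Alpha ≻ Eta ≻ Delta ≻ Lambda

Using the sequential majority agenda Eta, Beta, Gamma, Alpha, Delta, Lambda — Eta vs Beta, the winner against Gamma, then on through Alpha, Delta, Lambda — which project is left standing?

Round 1: Eta vs Beta — 6–7, Beta advances.
Round 2: Beta vs Gamma — 3–10, Gamma advances.
Round 3: Gamma vs Alpha — 7–6, Gamma advances.
Round 4: Gamma vs Delta — 8–5, Gamma advances.
Round 5: Gamma vs Lambda — 10–3, Gamma advances.
Gamma survives the agenda.

Gamma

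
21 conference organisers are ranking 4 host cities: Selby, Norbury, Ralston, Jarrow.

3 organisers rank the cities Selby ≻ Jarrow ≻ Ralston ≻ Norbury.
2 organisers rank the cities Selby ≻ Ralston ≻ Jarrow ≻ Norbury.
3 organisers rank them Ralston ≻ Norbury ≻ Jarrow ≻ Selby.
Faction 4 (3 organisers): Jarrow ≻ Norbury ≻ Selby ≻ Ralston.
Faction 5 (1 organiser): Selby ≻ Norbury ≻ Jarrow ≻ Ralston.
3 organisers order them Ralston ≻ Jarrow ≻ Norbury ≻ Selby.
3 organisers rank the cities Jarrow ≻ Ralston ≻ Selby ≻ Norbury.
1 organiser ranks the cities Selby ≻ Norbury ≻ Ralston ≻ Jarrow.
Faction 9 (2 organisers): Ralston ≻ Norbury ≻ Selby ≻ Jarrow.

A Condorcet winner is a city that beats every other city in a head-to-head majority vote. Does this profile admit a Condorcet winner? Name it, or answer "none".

Head-to-head results (21 organisers):
Selby vs Norbury: 10 to 11, Norbury.
Selby vs Ralston: Selby is ranked higher on 3+2+3+1+1 = 10 ballots, Ralston on 11. Ralston wins 11–10.
Selby–Jarrow: Jarrow 12–9.
Norbury vs Ralston: Norbury preferred on 3+1+1 = 5 ballots; Ralston wins 16–5.
Norbury vs Jarrow: Jarrow, 14–7.
Ralston vs Jarrow: Ralston, 11–10.
Ralston beats each of Selby, Norbury, Jarrow — Ralston is the Condorcet winner.

Ralston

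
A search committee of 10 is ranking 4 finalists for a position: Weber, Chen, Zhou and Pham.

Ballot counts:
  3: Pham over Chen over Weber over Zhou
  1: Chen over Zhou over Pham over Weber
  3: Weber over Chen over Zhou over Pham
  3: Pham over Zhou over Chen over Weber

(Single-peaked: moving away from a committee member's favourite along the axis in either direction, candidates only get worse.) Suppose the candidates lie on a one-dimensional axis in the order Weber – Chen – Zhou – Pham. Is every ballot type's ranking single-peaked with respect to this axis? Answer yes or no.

no

Axis positions: Weber=1, Chen=2, Zhou=3, Pham=4.
Ballot type 1: ranking walks positions 4-2-1-3; Chen is ranked above Zhou even though Zhou lies between Chen and the peak Pham on the axis — preferences dip and rise again. Not single-peaked.
Ballot type 2 (peak Chen at position 2): ranking walks positions 2-3-4-1, expanding outward from the peak — single-peaked.
Ballot type 3 (peak Weber at position 1): ranking walks positions 1-2-3-4, expanding outward from the peak — single-peaked.
Ballot type 4 (peak Pham at position 4): ranking walks positions 4-3-2-1, expanding outward from the peak — single-peaked.
Ballot type 1 violates single-peakedness, so the profile is not single-peaked on this axis.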